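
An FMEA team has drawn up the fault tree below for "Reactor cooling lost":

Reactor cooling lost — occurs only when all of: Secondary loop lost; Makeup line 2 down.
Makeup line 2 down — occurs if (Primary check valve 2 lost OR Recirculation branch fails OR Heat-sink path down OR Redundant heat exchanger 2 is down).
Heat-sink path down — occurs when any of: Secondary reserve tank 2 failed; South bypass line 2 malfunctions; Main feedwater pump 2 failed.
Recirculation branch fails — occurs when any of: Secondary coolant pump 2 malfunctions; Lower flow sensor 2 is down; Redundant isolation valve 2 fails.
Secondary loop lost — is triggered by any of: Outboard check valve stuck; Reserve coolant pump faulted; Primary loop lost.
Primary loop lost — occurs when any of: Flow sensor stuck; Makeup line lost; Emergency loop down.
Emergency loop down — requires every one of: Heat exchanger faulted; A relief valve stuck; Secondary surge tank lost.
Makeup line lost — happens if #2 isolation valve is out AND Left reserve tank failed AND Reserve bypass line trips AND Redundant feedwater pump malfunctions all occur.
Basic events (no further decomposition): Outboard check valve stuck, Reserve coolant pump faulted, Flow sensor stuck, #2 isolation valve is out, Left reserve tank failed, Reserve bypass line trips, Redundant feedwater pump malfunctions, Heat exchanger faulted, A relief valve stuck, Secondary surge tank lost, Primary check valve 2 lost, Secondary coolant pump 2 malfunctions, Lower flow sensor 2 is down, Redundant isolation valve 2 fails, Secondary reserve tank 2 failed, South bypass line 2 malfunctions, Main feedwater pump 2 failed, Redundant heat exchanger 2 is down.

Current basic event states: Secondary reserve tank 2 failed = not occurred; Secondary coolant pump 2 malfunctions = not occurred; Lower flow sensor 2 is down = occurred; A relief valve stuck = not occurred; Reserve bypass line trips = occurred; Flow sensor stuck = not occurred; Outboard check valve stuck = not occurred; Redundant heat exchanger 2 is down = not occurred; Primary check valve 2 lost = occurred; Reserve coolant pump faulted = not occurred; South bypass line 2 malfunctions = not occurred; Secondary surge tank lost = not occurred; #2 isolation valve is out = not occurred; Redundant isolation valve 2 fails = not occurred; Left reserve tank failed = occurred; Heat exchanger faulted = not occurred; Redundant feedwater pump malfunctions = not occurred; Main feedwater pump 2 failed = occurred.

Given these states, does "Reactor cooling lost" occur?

No

Makeup line lost [AND]: #2 isolation valve is out=not, Left reserve tank failed=occurs, Reserve bypass line trips=occurs, Redundant feedwater pump malfunctions=not → not all inputs occur → does not occur.
Emergency loop down [AND]: Heat exchanger faulted=not, A relief valve stuck=not, Secondary surge tank lost=not → not all inputs occur → does not occur.
Primary loop lost [OR]: Flow sensor stuck=not, Makeup line lost=not, Emergency loop down=not → no input occurs → does not occur.
Secondary loop lost [OR]: Outboard check valve stuck=not, Reserve coolant pump faulted=not, Primary loop lost=not → no input occurs → does not occur.
Recirculation branch fails [OR]: Secondary coolant pump 2 malfunctions=not, Lower flow sensor 2 is down=occurs, Redundant isolation valve 2 fails=not → at least one input occurs → occurs.
Heat-sink path down [OR]: Secondary reserve tank 2 failed=not, South bypass line 2 malfunctions=not, Main feedwater pump 2 failed=occurs → at least one input occurs → occurs.
Makeup line 2 down [OR]: Primary check valve 2 lost=occurs, Recirculation branch fails=occurs, Heat-sink path down=occurs, Redundant heat exchanger 2 is down=not → at least one input occurs → occurs.
Reactor cooling lost [AND]: Secondary loop lost=not, Makeup line 2 down=occurs → not all inputs occur → does not occur.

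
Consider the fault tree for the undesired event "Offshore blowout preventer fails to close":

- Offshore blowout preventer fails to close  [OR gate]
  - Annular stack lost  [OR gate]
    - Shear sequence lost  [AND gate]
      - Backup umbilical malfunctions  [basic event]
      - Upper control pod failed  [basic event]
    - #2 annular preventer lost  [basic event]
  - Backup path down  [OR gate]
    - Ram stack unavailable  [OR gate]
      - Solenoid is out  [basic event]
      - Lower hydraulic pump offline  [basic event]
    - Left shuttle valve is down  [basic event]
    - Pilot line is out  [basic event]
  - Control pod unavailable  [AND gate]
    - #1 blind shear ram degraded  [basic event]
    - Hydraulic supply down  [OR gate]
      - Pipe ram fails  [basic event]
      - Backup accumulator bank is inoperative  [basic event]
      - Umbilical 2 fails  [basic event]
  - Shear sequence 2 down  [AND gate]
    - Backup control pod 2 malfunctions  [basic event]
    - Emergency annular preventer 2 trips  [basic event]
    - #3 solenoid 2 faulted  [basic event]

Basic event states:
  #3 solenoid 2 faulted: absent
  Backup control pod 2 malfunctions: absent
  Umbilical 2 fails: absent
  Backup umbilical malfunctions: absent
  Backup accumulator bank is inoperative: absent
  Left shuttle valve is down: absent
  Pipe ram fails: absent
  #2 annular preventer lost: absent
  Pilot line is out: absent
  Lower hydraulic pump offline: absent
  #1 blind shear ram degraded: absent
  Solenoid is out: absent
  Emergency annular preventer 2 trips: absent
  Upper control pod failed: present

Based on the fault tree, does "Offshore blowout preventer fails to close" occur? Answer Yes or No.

No

Shear sequence lost [AND]: Backup umbilical malfunctions=not, Upper control pod failed=occurs → not all inputs occur → does not occur.
Annular stack lost [OR]: Shear sequence lost=not, #2 annular preventer lost=not → no input occurs → does not occur.
Ram stack unavailable [OR]: Solenoid is out=not, Lower hydraulic pump offline=not → no input occurs → does not occur.
Backup path down [OR]: Ram stack unavailable=not, Left shuttle valve is down=not, Pilot line is out=not → no input occurs → does not occur.
Hydraulic supply down [OR]: Pipe ram fails=not, Backup accumulator bank is inoperative=not, Umbilical 2 fails=not → no input occurs → does not occur.
Control pod unavailable [AND]: #1 blind shear ram degraded=not, Hydraulic supply down=not → not all inputs occur → does not occur.
Shear sequence 2 down [AND]: Backup control pod 2 malfunctions=not, Emergency annular preventer 2 trips=not, #3 solenoid 2 faulted=not → not all inputs occur → does not occur.
Offshore blowout preventer fails to close [OR]: Annular stack lost=not, Backup path down=not, Control pod unavailable=not, Shear sequence 2 down=not → no input occurs → does not occur.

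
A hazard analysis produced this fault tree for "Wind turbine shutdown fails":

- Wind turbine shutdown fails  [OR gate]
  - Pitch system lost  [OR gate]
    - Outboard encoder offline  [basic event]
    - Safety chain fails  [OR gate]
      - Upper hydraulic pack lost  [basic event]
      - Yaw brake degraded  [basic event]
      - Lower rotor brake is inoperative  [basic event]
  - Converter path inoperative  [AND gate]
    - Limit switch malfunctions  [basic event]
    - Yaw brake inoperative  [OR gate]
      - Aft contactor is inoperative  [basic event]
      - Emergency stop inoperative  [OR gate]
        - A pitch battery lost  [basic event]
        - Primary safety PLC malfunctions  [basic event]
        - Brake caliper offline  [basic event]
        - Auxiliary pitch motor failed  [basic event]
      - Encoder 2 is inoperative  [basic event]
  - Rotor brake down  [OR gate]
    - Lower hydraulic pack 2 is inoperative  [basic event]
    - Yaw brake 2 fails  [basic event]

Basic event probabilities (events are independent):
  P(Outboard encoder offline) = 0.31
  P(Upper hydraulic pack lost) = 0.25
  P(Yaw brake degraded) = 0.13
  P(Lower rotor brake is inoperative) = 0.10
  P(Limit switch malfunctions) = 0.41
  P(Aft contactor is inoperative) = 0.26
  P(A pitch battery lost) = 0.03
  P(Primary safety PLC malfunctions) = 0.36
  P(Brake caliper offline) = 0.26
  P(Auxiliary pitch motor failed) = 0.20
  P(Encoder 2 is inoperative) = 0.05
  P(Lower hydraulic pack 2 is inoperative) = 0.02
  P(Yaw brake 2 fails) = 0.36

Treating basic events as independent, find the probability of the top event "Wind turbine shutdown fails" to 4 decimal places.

0.8231

P(Safety chain fails) [OR] = 1 − (1−0.25) × (1−0.13) × (1−0.10) = 0.412750
P(Pitch system lost) [OR] = 1 − (1−0.31) × (1−0.412750) = 0.594798
P(Emergency stop inoperative) [OR] = 1 − (1−0.03) × (1−0.36) × (1−0.26) × (1−0.20) = 0.632486
P(Yaw brake inoperative) [OR] = 1 − (1−0.26) × (1−0.632486) × (1−0.05) = 0.741638
P(Converter path inoperative) [AND] = 0.41 × 0.741638 = 0.304072
P(Rotor brake down) [OR] = 1 − (1−0.02) × (1−0.36) = 0.372800
P(Wind turbine shutdown fails) [OR] = 1 − (1−0.594798) × (1−0.304072) × (1−0.372800) = 0.823135
Rounded to 4 decimal places: P(Wind turbine shutdown fails) ≈ 0.8231.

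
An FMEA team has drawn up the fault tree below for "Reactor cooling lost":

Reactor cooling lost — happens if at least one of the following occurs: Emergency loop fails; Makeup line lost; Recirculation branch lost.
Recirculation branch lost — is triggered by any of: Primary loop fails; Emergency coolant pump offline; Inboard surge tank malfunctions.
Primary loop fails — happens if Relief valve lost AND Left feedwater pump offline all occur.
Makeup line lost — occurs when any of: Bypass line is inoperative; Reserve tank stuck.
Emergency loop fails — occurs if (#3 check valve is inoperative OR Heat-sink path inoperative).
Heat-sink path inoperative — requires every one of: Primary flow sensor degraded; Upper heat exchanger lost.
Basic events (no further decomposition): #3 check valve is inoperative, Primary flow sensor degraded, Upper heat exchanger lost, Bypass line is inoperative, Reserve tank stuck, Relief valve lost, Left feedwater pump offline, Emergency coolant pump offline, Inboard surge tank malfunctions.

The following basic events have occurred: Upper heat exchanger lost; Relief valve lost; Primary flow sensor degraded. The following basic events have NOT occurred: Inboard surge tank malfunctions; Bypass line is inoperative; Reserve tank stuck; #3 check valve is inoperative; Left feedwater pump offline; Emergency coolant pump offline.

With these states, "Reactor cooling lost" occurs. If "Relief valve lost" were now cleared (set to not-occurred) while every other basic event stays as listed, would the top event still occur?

Yes

Counterfactual: set "Relief valve lost" to not occurred.
Heat-sink path inoperative [AND]: Primary flow sensor degraded=occurs, Upper heat exchanger lost=occurs → all inputs occur → occurs.
Emergency loop fails [OR]: #3 check valve is inoperative=not, Heat-sink path inoperative=occurs → at least one input occurs → occurs.
Makeup line lost [OR]: Bypass line is inoperative=not, Reserve tank stuck=not → no input occurs → does not occur.
Primary loop fails [AND]: Relief valve lost=not, Left feedwater pump offline=not → not all inputs occur → does not occur.
Recirculation branch lost [OR]: Primary loop fails=not, Emergency coolant pump offline=not, Inboard surge tank malfunctions=not → no input occurs → does not occur.
Reactor cooling lost [OR]: Emergency loop fails=occurs, Makeup line lost=not, Recirculation branch lost=not → at least one input occurs → occurs.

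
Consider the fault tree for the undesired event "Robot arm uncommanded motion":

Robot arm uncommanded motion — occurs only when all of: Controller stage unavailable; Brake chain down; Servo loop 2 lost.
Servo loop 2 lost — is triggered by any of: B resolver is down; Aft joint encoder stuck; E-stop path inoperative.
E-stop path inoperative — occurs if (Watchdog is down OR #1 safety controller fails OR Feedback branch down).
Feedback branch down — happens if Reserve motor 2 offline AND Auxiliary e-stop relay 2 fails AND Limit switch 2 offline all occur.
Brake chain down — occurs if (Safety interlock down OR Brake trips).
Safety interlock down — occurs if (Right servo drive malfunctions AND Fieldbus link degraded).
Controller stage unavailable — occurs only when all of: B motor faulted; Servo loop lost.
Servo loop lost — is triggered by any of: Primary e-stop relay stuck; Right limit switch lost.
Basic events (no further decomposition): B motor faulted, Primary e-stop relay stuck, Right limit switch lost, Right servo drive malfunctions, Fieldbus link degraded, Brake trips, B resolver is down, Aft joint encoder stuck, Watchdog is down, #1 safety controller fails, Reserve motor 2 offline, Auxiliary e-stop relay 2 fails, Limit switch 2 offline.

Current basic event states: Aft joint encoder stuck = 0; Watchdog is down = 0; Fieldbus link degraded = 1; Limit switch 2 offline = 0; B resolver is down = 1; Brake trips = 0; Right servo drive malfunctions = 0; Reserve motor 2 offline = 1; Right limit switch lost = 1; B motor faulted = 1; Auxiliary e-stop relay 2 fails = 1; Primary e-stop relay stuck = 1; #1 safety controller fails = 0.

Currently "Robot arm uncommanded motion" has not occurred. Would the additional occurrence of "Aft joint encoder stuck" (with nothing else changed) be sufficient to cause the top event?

Counterfactual: set "Aft joint encoder stuck" to occurred.
Servo loop lost [OR]: Primary e-stop relay stuck=occurs, Right limit switch lost=occurs → at least one input occurs → occurs.
Controller stage unavailable [AND]: B motor faulted=occurs, Servo loop lost=occurs → all inputs occur → occurs.
Safety interlock down [AND]: Right servo drive malfunctions=not, Fieldbus link degraded=occurs → not all inputs occur → does not occur.
Brake chain down [OR]: Safety interlock down=not, Brake trips=not → no input occurs → does not occur.
Feedback branch down [AND]: Reserve motor 2 offline=occurs, Auxiliary e-stop relay 2 fails=occurs, Limit switch 2 offline=not → not all inputs occur → does not occur.
E-stop path inoperative [OR]: Watchdog is down=not, #1 safety controller fails=not, Feedback branch down=not → no input occurs → does not occur.
Servo loop 2 lost [OR]: B resolver is down=occurs, Aft joint encoder stuck=occurs, E-stop path inoperative=not → at least one input occurs → occurs.
Robot arm uncommanded motion [AND]: Controller stage unavailable=occurs, Brake chain down=not, Servo loop 2 lost=occurs → not all inputs occur → does not occur.

No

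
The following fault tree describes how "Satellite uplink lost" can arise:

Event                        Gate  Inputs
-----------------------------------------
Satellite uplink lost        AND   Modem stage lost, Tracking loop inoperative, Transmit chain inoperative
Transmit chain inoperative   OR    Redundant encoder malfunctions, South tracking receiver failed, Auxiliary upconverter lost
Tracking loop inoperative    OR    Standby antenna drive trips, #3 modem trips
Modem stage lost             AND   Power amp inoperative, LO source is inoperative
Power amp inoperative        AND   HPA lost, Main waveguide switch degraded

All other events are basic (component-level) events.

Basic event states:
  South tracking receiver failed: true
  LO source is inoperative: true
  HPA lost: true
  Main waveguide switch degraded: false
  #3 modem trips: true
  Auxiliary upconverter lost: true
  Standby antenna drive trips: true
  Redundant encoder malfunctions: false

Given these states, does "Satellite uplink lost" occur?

No

Power amp inoperative [AND]: HPA lost=occurs, Main waveguide switch degraded=not → not all inputs occur → does not occur.
Modem stage lost [AND]: Power amp inoperative=not, LO source is inoperative=occurs → not all inputs occur → does not occur.
Tracking loop inoperative [OR]: Standby antenna drive trips=occurs, #3 modem trips=occurs → at least one input occurs → occurs.
Transmit chain inoperative [OR]: Redundant encoder malfunctions=not, South tracking receiver failed=occurs, Auxiliary upconverter lost=occurs → at least one input occurs → occurs.
Satellite uplink lost [AND]: Modem stage lost=not, Tracking loop inoperative=occurs, Transmit chain inoperative=occurs → not all inputs occur → does not occur.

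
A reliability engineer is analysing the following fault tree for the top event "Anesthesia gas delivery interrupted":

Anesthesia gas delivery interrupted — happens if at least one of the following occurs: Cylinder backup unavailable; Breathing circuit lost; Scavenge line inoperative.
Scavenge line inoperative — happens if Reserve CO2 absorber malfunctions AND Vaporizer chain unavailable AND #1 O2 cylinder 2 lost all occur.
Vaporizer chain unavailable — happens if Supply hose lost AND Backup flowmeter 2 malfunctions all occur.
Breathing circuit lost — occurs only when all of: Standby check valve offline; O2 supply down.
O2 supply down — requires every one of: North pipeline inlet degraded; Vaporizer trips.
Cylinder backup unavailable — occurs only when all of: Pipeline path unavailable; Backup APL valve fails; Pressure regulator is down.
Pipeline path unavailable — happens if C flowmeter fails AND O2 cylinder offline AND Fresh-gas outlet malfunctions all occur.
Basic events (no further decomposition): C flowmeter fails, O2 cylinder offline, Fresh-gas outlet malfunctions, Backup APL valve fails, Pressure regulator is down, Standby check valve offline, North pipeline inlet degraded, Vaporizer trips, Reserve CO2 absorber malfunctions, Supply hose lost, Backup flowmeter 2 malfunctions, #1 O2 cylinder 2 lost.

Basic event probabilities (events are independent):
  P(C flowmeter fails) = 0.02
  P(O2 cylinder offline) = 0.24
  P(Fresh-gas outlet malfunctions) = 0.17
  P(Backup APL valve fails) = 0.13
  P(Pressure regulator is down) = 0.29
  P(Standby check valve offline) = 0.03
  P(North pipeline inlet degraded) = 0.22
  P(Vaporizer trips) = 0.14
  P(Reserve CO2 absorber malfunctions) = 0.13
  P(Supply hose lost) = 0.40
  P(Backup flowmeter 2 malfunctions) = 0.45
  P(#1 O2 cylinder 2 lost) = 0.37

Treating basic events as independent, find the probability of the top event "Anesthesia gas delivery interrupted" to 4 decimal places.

P(Pipeline path unavailable) [AND] = 0.02 × 0.24 × 0.17 = 0.000816
P(Cylinder backup unavailable) [AND] = 0.000816 × 0.13 × 0.29 = 0.000031
P(O2 supply down) [AND] = 0.22 × 0.14 = 0.030800
P(Breathing circuit lost) [AND] = 0.03 × 0.030800 = 0.000924
P(Vaporizer chain unavailable) [AND] = 0.40 × 0.45 = 0.180000
P(Scavenge line inoperative) [AND] = 0.13 × 0.180000 × 0.37 = 0.008658
P(Anesthesia gas delivery interrupted) [OR] = 1 − (1−0.000031) × (1−0.000924) × (1−0.008658) = 0.009605
Rounded to 4 decimal places: P(Anesthesia gas delivery interrupted) ≈ 0.0096.

0.0096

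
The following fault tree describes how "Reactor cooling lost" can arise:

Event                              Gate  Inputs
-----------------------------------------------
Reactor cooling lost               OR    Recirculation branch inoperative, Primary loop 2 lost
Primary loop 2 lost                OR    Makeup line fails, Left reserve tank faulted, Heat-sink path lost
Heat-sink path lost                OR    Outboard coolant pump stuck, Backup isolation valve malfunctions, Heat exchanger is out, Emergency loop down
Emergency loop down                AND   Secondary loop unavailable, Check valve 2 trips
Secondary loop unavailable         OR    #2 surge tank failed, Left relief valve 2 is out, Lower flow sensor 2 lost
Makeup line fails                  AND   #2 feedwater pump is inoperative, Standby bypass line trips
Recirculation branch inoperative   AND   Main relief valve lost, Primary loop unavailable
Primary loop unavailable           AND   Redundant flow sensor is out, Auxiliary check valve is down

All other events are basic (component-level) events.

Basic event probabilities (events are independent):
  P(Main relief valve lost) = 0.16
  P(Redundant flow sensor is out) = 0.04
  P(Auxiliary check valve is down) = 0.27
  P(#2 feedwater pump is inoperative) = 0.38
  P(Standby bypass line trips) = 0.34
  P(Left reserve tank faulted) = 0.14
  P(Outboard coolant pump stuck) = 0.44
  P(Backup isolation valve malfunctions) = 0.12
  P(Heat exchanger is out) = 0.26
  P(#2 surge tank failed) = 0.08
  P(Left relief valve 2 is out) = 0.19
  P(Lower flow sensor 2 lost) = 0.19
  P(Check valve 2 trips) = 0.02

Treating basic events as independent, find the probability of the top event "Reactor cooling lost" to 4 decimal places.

P(Primary loop unavailable) [AND] = 0.04 × 0.27 = 0.010800
P(Recirculation branch inoperative) [AND] = 0.16 × 0.010800 = 0.001728
P(Makeup line fails) [AND] = 0.38 × 0.34 = 0.129200
P(Secondary loop unavailable) [OR] = 1 − (1−0.08) × (1−0.19) × (1−0.19) = 0.396388
P(Emergency loop down) [AND] = 0.396388 × 0.02 = 0.007928
P(Heat-sink path lost) [OR] = 1 − (1−0.44) × (1−0.12) × (1−0.26) × (1−0.007928) = 0.638219
P(Primary loop 2 lost) [OR] = 1 − (1−0.129200) × (1−0.14) × (1−0.638219) = 0.729067
P(Reactor cooling lost) [OR] = 1 − (1−0.001728) × (1−0.729067) = 0.729535
Rounded to 4 decimal places: P(Reactor cooling lost) ≈ 0.7295.

0.7295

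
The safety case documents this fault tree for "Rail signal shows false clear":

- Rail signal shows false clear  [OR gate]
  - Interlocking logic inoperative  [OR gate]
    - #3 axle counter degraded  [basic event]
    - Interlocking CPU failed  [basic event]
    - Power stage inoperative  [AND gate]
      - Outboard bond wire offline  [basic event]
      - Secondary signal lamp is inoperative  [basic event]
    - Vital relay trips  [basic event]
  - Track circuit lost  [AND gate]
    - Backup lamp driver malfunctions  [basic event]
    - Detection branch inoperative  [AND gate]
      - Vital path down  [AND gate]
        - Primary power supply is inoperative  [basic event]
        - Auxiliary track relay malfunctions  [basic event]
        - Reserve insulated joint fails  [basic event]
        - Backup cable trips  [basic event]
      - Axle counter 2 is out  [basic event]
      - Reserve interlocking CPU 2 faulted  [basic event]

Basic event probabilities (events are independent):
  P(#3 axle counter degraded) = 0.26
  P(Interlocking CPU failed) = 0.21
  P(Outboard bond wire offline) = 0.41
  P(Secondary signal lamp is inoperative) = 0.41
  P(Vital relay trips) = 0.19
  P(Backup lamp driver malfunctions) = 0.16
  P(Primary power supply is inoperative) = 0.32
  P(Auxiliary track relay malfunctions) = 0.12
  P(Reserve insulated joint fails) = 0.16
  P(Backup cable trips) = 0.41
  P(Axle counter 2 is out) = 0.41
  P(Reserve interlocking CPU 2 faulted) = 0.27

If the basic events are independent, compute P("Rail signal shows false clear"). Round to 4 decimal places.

0.6061

P(Power stage inoperative) [AND] = 0.41 × 0.41 = 0.168100
P(Interlocking logic inoperative) [OR] = 1 − (1−0.26) × (1−0.21) × (1−0.168100) × (1−0.19) = 0.606074
P(Vital path down) [AND] = 0.32 × 0.12 × 0.16 × 0.41 = 0.002519
P(Detection branch inoperative) [AND] = 0.002519 × 0.41 × 0.27 = 0.000279
P(Track circuit lost) [AND] = 0.16 × 0.000279 = 0.000045
P(Rail signal shows false clear) [OR] = 1 − (1−0.606074) × (1−0.000045) = 0.606092
Rounded to 4 decimal places: P(Rail signal shows false clear) ≈ 0.6061.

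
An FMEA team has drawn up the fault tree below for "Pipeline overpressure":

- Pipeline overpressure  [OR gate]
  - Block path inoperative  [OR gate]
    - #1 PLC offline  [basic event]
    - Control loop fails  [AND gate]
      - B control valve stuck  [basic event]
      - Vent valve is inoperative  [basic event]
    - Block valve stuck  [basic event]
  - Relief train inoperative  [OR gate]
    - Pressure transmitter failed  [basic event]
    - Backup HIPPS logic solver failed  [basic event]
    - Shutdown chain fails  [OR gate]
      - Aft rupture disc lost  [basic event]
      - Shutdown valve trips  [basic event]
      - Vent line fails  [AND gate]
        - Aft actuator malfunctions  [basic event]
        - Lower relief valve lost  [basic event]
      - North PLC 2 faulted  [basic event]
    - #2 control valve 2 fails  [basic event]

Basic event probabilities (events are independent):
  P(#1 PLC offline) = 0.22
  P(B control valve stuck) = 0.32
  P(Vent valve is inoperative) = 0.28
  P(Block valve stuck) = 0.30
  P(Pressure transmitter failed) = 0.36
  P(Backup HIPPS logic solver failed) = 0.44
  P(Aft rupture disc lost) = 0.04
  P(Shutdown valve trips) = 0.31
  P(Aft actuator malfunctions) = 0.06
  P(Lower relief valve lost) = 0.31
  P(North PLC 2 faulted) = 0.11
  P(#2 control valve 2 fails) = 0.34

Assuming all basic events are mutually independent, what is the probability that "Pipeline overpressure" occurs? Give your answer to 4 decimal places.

P(Control loop fails) [AND] = 0.32 × 0.28 = 0.089600
P(Block path inoperative) [OR] = 1 − (1−0.22) × (1−0.089600) × (1−0.30) = 0.502922
P(Vent line fails) [AND] = 0.06 × 0.31 = 0.018600
P(Shutdown chain fails) [OR] = 1 − (1−0.04) × (1−0.31) × (1−0.018600) × (1−0.11) = 0.421429
P(Relief train inoperative) [OR] = 1 − (1−0.36) × (1−0.44) × (1−0.421429) × (1−0.34) = 0.863143
P(Pipeline overpressure) [OR] = 1 − (1−0.502922) × (1−0.863143) = 0.931971
Rounded to 4 decimal places: P(Pipeline overpressure) ≈ 0.9320.

0.9320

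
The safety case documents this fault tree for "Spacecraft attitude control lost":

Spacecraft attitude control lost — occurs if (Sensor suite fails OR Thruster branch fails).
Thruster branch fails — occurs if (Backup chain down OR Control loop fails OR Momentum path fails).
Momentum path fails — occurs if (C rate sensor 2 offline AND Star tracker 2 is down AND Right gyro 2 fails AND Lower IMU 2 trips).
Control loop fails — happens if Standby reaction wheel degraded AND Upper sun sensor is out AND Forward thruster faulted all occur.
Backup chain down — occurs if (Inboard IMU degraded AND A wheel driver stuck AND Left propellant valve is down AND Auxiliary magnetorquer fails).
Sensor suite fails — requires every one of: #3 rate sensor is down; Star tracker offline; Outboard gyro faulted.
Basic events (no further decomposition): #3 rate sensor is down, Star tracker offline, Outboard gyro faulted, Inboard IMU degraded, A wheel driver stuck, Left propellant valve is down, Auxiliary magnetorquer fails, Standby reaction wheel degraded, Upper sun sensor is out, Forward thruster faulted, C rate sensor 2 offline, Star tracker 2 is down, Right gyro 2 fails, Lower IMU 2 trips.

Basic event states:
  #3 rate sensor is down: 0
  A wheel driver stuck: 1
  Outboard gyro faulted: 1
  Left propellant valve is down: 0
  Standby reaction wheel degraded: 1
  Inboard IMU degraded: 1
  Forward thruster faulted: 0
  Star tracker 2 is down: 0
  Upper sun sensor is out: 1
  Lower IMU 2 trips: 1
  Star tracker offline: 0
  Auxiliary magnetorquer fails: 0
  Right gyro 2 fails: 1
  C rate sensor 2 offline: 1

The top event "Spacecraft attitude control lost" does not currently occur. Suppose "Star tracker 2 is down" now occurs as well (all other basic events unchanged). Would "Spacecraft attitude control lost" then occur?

Counterfactual: set "Star tracker 2 is down" to occurred.
Sensor suite fails [AND]: #3 rate sensor is down=not, Star tracker offline=not, Outboard gyro faulted=occurs → not all inputs occur → does not occur.
Backup chain down [AND]: Inboard IMU degraded=occurs, A wheel driver stuck=occurs, Left propellant valve is down=not, Auxiliary magnetorquer fails=not → not all inputs occur → does not occur.
Control loop fails [AND]: Standby reaction wheel degraded=occurs, Upper sun sensor is out=occurs, Forward thruster faulted=not → not all inputs occur → does not occur.
Momentum path fails [AND]: C rate sensor 2 offline=occurs, Star tracker 2 is down=occurs, Right gyro 2 fails=occurs, Lower IMU 2 trips=occurs → all inputs occur → occurs.
Thruster branch fails [OR]: Backup chain down=not, Control loop fails=not, Momentum path fails=occurs → at least one input occurs → occurs.
Spacecraft attitude control lost [OR]: Sensor suite fails=not, Thruster branch fails=occurs → at least one input occurs → occurs.

Yes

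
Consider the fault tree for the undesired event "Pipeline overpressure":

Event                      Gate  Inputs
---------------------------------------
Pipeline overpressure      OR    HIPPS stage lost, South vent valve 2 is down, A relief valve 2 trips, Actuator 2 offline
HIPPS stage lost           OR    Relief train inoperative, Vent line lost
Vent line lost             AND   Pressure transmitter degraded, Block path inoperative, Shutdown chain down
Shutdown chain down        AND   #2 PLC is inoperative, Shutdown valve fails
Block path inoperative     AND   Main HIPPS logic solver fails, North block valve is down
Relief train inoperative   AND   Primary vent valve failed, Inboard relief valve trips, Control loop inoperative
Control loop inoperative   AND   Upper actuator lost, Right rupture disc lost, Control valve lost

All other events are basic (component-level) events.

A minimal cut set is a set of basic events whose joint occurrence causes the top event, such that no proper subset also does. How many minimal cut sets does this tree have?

Control loop inoperative [AND]: one cut set from each child combined → 1 × 1 × 1 = 1 cut set(s).
Relief train inoperative [AND]: one cut set from each child combined → 1 × 1 × 1 = 1 cut set(s).
Block path inoperative [AND]: one cut set from each child combined → 1 × 1 = 1 cut set(s).
Shutdown chain down [AND]: one cut set from each child combined → 1 × 1 = 1 cut set(s).
Vent line lost [AND]: one cut set from each child combined → 1 × 1 × 1 = 1 cut set(s).
HIPPS stage lost [OR]: union of children's cut sets → 2 cut set(s).
Pipeline overpressure [OR]: union of children's cut sets → 5 cut set(s).
Minimal cut sets: {Control valve lost, Inboard relief valve trips, Primary vent valve failed, Right rupture disc lost, Upper actuator lost}; {#2 PLC is inoperative, Main HIPPS logic solver fails, North block valve is down, Pressure transmitter degraded, Shutdown valve fails}; {South vent valve 2 is down}; {A relief valve 2 trips}; {Actuator 2 offline}.

5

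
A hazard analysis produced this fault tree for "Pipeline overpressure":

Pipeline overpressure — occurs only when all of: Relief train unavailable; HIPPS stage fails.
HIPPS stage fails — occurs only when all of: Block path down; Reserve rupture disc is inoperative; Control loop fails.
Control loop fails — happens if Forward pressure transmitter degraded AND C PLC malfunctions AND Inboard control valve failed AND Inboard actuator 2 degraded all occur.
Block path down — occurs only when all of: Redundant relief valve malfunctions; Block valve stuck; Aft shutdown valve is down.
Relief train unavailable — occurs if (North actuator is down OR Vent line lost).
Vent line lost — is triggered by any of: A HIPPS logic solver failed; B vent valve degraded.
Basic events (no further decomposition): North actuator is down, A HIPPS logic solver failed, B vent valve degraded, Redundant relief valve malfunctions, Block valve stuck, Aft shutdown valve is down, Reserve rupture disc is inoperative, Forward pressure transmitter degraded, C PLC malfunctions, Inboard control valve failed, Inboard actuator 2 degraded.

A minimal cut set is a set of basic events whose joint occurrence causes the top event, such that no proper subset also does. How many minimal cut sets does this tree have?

3

Vent line lost [OR]: union of children's cut sets → 2 cut set(s).
Relief train unavailable [OR]: union of children's cut sets → 3 cut set(s).
Block path down [AND]: one cut set from each child combined → 1 × 1 × 1 = 1 cut set(s).
Control loop fails [AND]: one cut set from each child combined → 1 × 1 × 1 × 1 = 1 cut set(s).
HIPPS stage fails [AND]: one cut set from each child combined → 1 × 1 × 1 = 1 cut set(s).
Pipeline overpressure [AND]: one cut set from each child combined → 3 × 1 = 3 cut set(s).
Minimal cut sets: {Aft shutdown valve is down, Block valve stuck, C PLC malfunctions, Forward pressure transmitter degraded, Inboard actuator 2 degraded, Inboard control valve failed, North actuator is down, Redundant relief valve malfunctions, Reserve rupture disc is inoperative}; {A HIPPS logic solver failed, Aft shutdown valve is down, Block valve stuck, C PLC malfunctions, Forward pressure transmitter degraded, Inboard actuator 2 degraded, Inboard control valve failed, Redundant relief valve malfunctions, Reserve rupture disc is inoperative}; {Aft shutdown valve is down, B vent valve degraded, Block valve stuck, C PLC malfunctions, Forward pressure transmitter degraded, Inboard actuator 2 degraded, Inboard control valve failed, Redundant relief valve malfunctions, Reserve rupture disc is inoperative}.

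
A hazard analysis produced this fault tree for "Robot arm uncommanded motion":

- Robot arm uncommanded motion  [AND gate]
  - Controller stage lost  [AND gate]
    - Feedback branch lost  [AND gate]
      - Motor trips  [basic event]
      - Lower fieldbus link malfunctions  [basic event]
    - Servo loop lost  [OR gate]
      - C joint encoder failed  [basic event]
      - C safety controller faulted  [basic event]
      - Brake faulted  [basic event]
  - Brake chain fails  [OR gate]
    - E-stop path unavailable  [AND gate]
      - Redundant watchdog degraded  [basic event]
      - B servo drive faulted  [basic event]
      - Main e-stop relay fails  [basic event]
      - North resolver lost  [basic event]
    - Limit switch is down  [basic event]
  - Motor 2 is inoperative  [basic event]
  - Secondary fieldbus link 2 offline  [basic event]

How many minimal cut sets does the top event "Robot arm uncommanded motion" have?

Feedback branch lost [AND]: one cut set from each child combined → 1 × 1 = 1 cut set(s).
Servo loop lost [OR]: union of children's cut sets → 3 cut set(s).
Controller stage lost [AND]: one cut set from each child combined → 1 × 3 = 3 cut set(s).
E-stop path unavailable [AND]: one cut set from each child combined → 1 × 1 × 1 × 1 = 1 cut set(s).
Brake chain fails [OR]: union of children's cut sets → 2 cut set(s).
Robot arm uncommanded motion [AND]: one cut set from each child combined → 3 × 2 × 1 × 1 = 6 cut set(s).
Minimal cut sets: {B servo drive faulted, C joint encoder failed, Lower fieldbus link malfunctions, Main e-stop relay fails, Motor 2 is inoperative, Motor trips, North resolver lost, Redundant watchdog degraded, Secondary fieldbus link 2 offline}; {C joint encoder failed, Limit switch is down, Lower fieldbus link malfunctions, Motor 2 is inoperative, Motor trips, Secondary fieldbus link 2 offline}; {B servo drive faulted, C safety controller faulted, Lower fieldbus link malfunctions, Main e-stop relay fails, Motor 2 is inoperative, Motor trips, North resolver lost, Redundant watchdog degraded, Secondary fieldbus link 2 offline}; {C safety controller faulted, Limit switch is down, Lower fieldbus link malfunctions, Motor 2 is inoperative, Motor trips, Secondary fieldbus link 2 offline}; {B servo drive faulted, Brake faulted, Lower fieldbus link malfunctions, Main e-stop relay fails, Motor 2 is inoperative, Motor trips, North resolver lost, Redundant watchdog degraded, Secondary fieldbus link 2 offline}; {Brake faulted, Limit switch is down, Lower fieldbus link malfunctions, Motor 2 is inoperative, Motor trips, Secondary fieldbus link 2 offline}.

6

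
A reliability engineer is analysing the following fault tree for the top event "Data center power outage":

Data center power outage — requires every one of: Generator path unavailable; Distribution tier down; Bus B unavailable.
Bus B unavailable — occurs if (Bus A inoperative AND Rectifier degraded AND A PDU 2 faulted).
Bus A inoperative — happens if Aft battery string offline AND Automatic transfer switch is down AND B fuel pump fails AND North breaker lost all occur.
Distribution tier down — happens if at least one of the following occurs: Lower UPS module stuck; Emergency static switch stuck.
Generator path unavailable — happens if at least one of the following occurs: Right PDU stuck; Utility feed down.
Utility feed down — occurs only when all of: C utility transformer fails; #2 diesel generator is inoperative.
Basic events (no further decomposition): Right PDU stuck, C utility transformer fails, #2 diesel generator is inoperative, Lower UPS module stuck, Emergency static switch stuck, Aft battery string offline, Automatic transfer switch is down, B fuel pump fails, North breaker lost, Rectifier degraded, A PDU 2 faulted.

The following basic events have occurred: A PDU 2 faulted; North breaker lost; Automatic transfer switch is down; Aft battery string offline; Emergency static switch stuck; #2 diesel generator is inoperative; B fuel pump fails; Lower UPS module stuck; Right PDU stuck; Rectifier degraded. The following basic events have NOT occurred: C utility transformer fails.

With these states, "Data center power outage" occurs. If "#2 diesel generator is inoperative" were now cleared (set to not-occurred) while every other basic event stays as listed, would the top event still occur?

Counterfactual: set "#2 diesel generator is inoperative" to not occurred.
Utility feed down [AND]: C utility transformer fails=not, #2 diesel generator is inoperative=not → not all inputs occur → does not occur.
Generator path unavailable [OR]: Right PDU stuck=occurs, Utility feed down=not → at least one input occurs → occurs.
Distribution tier down [OR]: Lower UPS module stuck=occurs, Emergency static switch stuck=occurs → at least one input occurs → occurs.
Bus A inoperative [AND]: Aft battery string offline=occurs, Automatic transfer switch is down=occurs, B fuel pump fails=occurs, North breaker lost=occurs → all inputs occur → occurs.
Bus B unavailable [AND]: Bus A inoperative=occurs, Rectifier degraded=occurs, A PDU 2 faulted=occurs → all inputs occur → occurs.
Data center power outage [AND]: Generator path unavailable=occurs, Distribution tier down=occurs, Bus B unavailable=occurs → all inputs occur → occurs.

Yes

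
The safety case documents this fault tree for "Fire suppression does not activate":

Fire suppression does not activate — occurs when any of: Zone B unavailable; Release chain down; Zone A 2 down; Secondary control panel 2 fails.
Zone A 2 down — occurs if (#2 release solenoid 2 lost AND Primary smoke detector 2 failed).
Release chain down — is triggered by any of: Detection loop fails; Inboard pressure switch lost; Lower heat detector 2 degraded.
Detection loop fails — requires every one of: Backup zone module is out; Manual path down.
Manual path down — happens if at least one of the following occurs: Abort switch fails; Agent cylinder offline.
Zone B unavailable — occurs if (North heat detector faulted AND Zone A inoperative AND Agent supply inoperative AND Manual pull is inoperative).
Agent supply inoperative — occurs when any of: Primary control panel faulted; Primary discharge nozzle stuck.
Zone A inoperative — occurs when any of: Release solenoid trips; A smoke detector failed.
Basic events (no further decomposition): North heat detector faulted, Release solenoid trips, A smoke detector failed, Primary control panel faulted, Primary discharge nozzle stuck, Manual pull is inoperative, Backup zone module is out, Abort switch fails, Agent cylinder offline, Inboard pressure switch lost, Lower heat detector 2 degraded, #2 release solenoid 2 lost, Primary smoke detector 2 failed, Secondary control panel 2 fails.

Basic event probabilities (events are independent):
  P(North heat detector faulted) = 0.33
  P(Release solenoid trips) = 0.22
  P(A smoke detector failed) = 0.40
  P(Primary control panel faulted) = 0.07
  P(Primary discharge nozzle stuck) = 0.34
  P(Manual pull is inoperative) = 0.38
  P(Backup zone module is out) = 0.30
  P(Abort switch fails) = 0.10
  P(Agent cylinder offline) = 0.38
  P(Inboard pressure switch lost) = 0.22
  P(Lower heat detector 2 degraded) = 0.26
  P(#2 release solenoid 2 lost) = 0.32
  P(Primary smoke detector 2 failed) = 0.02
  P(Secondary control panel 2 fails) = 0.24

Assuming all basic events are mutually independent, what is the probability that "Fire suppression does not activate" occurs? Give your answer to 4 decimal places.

P(Zone A inoperative) [OR] = 1 − (1−0.22) × (1−0.40) = 0.532000
P(Agent supply inoperative) [OR] = 1 − (1−0.07) × (1−0.34) = 0.386200
P(Zone B unavailable) [AND] = 0.33 × 0.532000 × 0.386200 × 0.38 = 0.025764
P(Manual path down) [OR] = 1 − (1−0.10) × (1−0.38) = 0.442000
P(Detection loop fails) [AND] = 0.30 × 0.442000 = 0.132600
P(Release chain down) [OR] = 1 − (1−0.132600) × (1−0.22) × (1−0.26) = 0.499337
P(Zone A 2 down) [AND] = 0.32 × 0.02 = 0.006400
P(Fire suppression does not activate) [OR] = 1 − (1−0.025764) × (1−0.499337) × (1−0.006400) × (1−0.24) = 0.631672
Rounded to 4 decimal places: P(Fire suppression does not activate) ≈ 0.6317.

0.6317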